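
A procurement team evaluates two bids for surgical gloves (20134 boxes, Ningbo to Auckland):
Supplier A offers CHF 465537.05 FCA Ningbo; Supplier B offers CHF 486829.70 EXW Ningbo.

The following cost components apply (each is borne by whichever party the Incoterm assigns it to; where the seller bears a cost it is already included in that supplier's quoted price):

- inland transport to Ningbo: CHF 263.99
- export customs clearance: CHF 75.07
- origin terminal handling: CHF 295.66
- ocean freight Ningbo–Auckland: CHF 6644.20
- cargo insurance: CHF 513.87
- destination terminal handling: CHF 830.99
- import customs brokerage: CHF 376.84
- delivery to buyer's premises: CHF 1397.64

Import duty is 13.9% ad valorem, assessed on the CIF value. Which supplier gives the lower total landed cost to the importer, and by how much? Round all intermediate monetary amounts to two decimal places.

Supplier A is cheaper by CHF 24638.52

Supplier A (FCA):
CIF value = FCA price + origin terminal + freight + insurance = 465537.05 + 295.66 + 6644.20 + 513.87 = 472990.78
Import duty = 472990.78 × 13.9% = 65745.72
Buyer bears (A): 295.66 + 6644.20 + 513.87 + 830.99 + 376.84 + 1397.64 = 10059.20
Landed cost (A) = invoice 465537.05 + 10059.20 + duty 65745.72 = 541341.97
Supplier B (EXW):
CIF value = EXW price + inland to port + export clearance + origin terminal + freight + insurance = 486829.70 + 263.99 + 75.07 + 295.66 + 6644.20 + 513.87 = 494622.49
Import duty = 494622.49 × 13.9% = 68752.53
Buyer bears (B): 263.99 + 75.07 + 295.66 + 6644.20 + 513.87 + 830.99 + 376.84 + 1397.64 = 10398.26
Landed cost (B) = invoice 486829.70 + 10398.26 + duty 68752.53 = 565980.49
Difference = |541341.97 − 565980.49| = 24638.52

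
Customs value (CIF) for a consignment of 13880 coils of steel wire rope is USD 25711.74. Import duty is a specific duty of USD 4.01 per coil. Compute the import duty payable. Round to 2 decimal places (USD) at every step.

Import duty: USD 55658.80

Import duty = 13880 × 4.01 = 55658.80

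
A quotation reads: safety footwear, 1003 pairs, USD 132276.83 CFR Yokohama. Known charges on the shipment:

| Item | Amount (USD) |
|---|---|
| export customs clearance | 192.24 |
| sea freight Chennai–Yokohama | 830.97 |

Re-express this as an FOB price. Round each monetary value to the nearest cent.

Not relevant to the conversion: export clearance — on the seller under both CFR and FOB; already in the CFR price and stays in the FOB price.
From CFR to FOB, the seller no longer bears: freight.
FOB price = 132276.83 − 830.97 = 131445.86

FOB price: USD 131445.86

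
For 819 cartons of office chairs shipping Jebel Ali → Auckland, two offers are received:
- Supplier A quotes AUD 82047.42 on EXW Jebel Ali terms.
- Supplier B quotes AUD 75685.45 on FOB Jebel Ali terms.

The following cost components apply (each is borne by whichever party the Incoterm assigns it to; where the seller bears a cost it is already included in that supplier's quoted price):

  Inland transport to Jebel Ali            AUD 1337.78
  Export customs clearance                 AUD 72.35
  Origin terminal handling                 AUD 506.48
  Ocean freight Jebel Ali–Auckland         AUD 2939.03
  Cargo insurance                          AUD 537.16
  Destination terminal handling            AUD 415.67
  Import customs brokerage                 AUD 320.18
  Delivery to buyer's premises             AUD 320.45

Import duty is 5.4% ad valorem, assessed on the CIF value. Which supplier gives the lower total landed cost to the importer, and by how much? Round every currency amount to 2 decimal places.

Supplier A (EXW):
CIF value = EXW price + inland to port + export clearance + origin terminal + freight + insurance = 82047.42 + 1337.78 + 72.35 + 506.48 + 2939.03 + 537.16 = 87440.22
Import duty = 87440.22 × 5.4% = 4721.77
Buyer bears (A): 1337.78 + 72.35 + 506.48 + 2939.03 + 537.16 + 415.67 + 320.18 + 320.45 = 6449.10
Landed cost (A) = invoice 82047.42 + 6449.10 + duty 4721.77 = 93218.29
Supplier B (FOB):
CIF value = FOB price + freight + insurance = 75685.45 + 2939.03 + 537.16 = 79161.64
Import duty = 79161.64 × 5.4% = 4274.73
Buyer bears (B): 2939.03 + 537.16 + 415.67 + 320.18 + 320.45 = 4532.49
Landed cost (B) = invoice 75685.45 + 4532.49 + duty 4274.73 = 84492.67
Difference = |93218.29 − 84492.67| = 8725.62

Supplier B is cheaper by AUD 8725.62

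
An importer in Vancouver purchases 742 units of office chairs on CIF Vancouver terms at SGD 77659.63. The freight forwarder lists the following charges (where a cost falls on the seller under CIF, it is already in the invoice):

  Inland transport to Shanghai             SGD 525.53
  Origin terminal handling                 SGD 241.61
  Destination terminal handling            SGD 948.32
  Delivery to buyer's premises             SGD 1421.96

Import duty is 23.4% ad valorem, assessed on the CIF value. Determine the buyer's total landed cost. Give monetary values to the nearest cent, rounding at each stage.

Total landed cost: SGD 98202.26

CIF: the seller pays costs through ocean freight and marine insurance to the destination port.
Already in the invoice (seller's account under CIF): inland to port, origin terminal — exclude.
The CIF price already equals the CIF value: 77659.63
Import duty = 77659.63 × 23.4% = 18172.35
Buyer bears: destination terminal 948.32 + delivery 1421.96 + duty 18172.35 = 20542.63
Landed cost = invoice 77659.63 + 20542.63 = 98202.26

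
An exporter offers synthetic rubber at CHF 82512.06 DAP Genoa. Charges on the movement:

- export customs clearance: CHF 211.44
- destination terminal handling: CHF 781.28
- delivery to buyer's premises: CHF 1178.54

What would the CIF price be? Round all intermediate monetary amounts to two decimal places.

Not relevant to the conversion: export clearance — on the seller under both DAP and CIF; already in the DAP price and stays in the CIF price.
From DAP to CIF, the seller no longer bears: destination terminal, delivery.
CIF price = 82512.06 − 781.28 − 1178.54 = 80552.24

CIF price: CHF 80552.24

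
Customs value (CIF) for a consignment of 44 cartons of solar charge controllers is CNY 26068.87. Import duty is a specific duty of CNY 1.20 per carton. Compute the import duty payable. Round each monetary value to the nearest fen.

Import duty: CNY 52.80

Import duty = 44 × 1.20 = 52.80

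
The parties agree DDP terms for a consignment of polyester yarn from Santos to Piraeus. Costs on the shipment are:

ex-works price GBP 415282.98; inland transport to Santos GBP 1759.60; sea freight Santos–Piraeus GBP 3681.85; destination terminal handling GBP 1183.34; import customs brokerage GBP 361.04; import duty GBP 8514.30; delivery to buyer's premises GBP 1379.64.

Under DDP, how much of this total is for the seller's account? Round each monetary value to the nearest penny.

Seller's account: GBP 432162.75

DDP: the seller bears all costs including import duty.
Seller's account: goods 415282.98 + inland to port 1759.60 + freight 3681.85 + destination terminal 1183.34 + brokerage 361.04 + duty 8514.30 + delivery 1379.64 = 432162.75
Buyer's account: 0.00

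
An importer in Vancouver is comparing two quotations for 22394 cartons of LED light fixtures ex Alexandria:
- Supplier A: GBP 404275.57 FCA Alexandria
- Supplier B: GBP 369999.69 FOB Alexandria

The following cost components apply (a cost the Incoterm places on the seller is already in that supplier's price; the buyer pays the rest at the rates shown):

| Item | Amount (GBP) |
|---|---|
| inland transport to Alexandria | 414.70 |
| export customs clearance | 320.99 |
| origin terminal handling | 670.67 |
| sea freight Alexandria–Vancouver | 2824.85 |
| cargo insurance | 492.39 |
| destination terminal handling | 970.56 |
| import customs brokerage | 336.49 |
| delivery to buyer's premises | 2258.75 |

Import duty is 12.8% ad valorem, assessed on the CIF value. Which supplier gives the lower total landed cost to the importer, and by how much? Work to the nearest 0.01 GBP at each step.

Supplier A (FCA):
CIF value = FCA price + origin terminal + freight + insurance = 404275.57 + 670.67 + 2824.85 + 492.39 = 408263.48
Import duty = 408263.48 × 12.8% = 52257.73
Buyer bears (A): 670.67 + 2824.85 + 492.39 + 970.56 + 336.49 + 2258.75 = 7553.71
Landed cost (A) = invoice 404275.57 + 7553.71 + duty 52257.73 = 464087.01
Supplier B (FOB):
CIF value = FOB price + freight + insurance = 369999.69 + 2824.85 + 492.39 = 373316.93
Import duty = 373316.93 × 12.8% = 47784.57
Buyer bears (B): 2824.85 + 492.39 + 970.56 + 336.49 + 2258.75 = 6883.04
Landed cost (B) = invoice 369999.69 + 6883.04 + duty 47784.57 = 424667.30
Difference = |464087.01 − 424667.30| = 39419.71

Supplier B is cheaper by GBP 39419.71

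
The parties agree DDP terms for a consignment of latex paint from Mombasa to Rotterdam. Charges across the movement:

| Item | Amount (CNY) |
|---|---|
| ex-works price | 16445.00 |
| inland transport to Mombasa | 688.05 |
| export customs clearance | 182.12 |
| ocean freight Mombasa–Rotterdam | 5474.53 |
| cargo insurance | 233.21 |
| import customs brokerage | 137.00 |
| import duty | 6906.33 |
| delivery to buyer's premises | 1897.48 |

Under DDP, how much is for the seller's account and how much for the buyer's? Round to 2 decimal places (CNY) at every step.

DDP: the seller bears all costs including import duty.
Seller's account: goods 16445.00 + inland to port 688.05 + export clearance 182.12 + freight 5474.53 + insurance 233.21 + brokerage 137.00 + duty 6906.33 + delivery 1897.48 = 31963.72
Buyer's account: 0.00

Seller: CNY 31963.72; buyer: CNY 0.00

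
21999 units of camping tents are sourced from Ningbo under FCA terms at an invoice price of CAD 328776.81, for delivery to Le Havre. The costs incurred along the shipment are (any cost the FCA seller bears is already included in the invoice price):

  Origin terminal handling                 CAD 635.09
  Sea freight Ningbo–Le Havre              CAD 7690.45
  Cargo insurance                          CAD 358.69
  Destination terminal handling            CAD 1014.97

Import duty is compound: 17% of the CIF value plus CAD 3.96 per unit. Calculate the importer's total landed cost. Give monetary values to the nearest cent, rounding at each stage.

Total landed cost: CAD 482960.43

FCA: the seller delivers export-cleared goods to the carrier; the buyer bears costs from that point.
CIF value = FCA price + origin terminal + freight + insurance = 328776.81 + 635.09 + 7690.45 + 358.69 = 337461.04
Ad valorem component: 337461.04 × 17% = 57368.38
Specific component: 21999 × 3.96 = 87116.04
Import duty = 57368.38 + 87116.04 = 144484.42
Buyer bears: origin terminal 635.09 + freight 7690.45 + insurance 358.69 + destination terminal 1014.97 + duty 144484.42 = 154183.62
Landed cost = invoice 328776.81 + 154183.62 = 482960.43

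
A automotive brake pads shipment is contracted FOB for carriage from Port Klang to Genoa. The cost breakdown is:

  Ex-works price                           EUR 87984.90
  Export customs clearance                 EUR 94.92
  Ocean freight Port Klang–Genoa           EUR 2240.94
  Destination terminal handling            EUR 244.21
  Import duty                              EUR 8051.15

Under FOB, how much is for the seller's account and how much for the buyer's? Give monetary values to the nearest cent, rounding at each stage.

FOB: the seller bears costs until goods are on board at the origin port; the buyer bears freight, insurance and all costs thereafter.
Seller's account: goods 87984.90 + export clearance 94.92 = 88079.82
Buyer's account: freight 2240.94 + destination terminal 244.21 + duty 8051.15 = 10536.30

Seller: EUR 88079.82; buyer: EUR 10536.30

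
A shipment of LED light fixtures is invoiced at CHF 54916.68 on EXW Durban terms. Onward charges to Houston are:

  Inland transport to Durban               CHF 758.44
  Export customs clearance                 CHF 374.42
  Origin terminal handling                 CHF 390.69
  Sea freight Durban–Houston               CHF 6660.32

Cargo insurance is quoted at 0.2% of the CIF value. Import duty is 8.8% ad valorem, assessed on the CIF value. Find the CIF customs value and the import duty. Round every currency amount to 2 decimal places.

Let C be the CIF value. C = EXW price + pre-shipment costs + freight + 0.2% × C
C − 0.2% × C = 54916.68 + 758.44 + 374.42 + 390.69 + 6660.32
0.998 × C = 63100.55
C = 63100.55 / 0.998 = 63227.00
Insurance premium = 0.2% × 63227.00 = 126.45
Import duty = 63227.00 × 8.8% = 5563.98

CIF value: CHF 63227.00; import duty: CHF 5563.98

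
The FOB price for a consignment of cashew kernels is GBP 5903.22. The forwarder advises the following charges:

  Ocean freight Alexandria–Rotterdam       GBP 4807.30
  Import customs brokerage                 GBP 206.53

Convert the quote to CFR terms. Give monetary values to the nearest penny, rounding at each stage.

CFR price: GBP 10710.52

Not relevant to the conversion: brokerage — on the buyer under both terms; not part of either seller's price.
From FOB to CFR, the seller additionally bears: freight.
CFR price = 5903.22 + 4807.30 = 10710.52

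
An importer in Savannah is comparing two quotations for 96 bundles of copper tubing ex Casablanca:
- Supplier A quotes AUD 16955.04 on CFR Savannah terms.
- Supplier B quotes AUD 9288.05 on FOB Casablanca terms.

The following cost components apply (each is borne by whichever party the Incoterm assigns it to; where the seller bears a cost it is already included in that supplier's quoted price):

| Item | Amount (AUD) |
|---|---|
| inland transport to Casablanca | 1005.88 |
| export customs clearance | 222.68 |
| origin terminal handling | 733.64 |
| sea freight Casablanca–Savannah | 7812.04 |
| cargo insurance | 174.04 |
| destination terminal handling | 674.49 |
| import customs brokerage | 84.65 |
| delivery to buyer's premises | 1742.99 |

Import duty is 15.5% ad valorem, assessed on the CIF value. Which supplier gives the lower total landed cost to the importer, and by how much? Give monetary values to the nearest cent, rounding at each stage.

Supplier A (CFR):
CIF value = CFR price + insurance = 16955.04 + 174.04 = 17129.08
Import duty = 17129.08 × 15.5% = 2655.01
Buyer bears (A): 174.04 + 674.49 + 84.65 + 1742.99 = 2676.17
Landed cost (A) = invoice 16955.04 + 2676.17 + duty 2655.01 = 22286.22
Supplier B (FOB):
CIF value = FOB price + freight + insurance = 9288.05 + 7812.04 + 174.04 = 17274.13
Import duty = 17274.13 × 15.5% = 2677.49
Buyer bears (B): 7812.04 + 174.04 + 674.49 + 84.65 + 1742.99 = 10488.21
Landed cost (B) = invoice 9288.05 + 10488.21 + duty 2677.49 = 22453.75
Difference = |22286.22 − 22453.75| = 167.53

Supplier A is cheaper by AUD 167.53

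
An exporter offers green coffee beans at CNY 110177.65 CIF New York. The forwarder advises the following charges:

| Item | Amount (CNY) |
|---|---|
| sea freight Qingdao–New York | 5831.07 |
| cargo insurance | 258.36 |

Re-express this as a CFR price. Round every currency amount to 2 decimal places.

CFR price: CNY 109919.29

Not relevant to the conversion: freight — on the seller under both CIF and CFR; already in the CIF price and stays in the CFR price.
From CIF to CFR, the seller no longer bears: insurance.
CFR price = 110177.65 − 258.36 = 109919.29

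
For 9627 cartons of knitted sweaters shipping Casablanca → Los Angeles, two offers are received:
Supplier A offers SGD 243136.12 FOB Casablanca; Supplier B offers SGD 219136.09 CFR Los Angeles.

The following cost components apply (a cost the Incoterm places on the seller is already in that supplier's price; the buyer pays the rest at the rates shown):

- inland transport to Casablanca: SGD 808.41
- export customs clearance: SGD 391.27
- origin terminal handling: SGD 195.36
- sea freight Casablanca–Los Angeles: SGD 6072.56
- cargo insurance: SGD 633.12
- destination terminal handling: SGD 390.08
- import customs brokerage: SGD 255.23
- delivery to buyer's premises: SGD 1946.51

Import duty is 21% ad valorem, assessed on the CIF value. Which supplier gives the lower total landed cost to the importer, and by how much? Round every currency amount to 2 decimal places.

Supplier A (FOB):
CIF value = FOB price + freight + insurance = 243136.12 + 6072.56 + 633.12 = 249841.80
Import duty = 249841.80 × 21% = 52466.78
Buyer bears (A): 6072.56 + 633.12 + 390.08 + 255.23 + 1946.51 = 9297.50
Landed cost (A) = invoice 243136.12 + 9297.50 + duty 52466.78 = 304900.40
Supplier B (CFR):
CIF value = CFR price + insurance = 219136.09 + 633.12 = 219769.21
Import duty = 219769.21 × 21% = 46151.53
Buyer bears (B): 633.12 + 390.08 + 255.23 + 1946.51 = 3224.94
Landed cost (B) = invoice 219136.09 + 3224.94 + duty 46151.53 = 268512.56
Difference = |304900.40 − 268512.56| = 36387.84

Supplier B is cheaper by SGD 36387.84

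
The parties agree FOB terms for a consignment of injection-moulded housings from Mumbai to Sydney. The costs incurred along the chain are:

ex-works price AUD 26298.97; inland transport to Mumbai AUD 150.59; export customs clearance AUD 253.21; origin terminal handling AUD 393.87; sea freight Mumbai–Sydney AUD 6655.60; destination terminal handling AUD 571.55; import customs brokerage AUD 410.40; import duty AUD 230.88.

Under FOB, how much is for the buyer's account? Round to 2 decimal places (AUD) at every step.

Buyer's account: AUD 7868.43

FOB: the seller bears costs until goods are on board at the origin port; the buyer bears freight, insurance and all costs thereafter.
Seller's account: goods 26298.97 + inland to port 150.59 + export clearance 253.21 + origin terminal 393.87 = 27096.64
Buyer's account: freight 6655.60 + destination terminal 571.55 + brokerage 410.40 + duty 230.88 = 7868.43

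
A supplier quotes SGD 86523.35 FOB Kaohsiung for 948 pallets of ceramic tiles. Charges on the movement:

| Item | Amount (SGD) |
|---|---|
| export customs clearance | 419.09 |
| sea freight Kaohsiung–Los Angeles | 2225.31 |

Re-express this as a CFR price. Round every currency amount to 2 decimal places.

CFR price: SGD 88748.66

Not relevant to the conversion: export clearance — on the seller under both FOB and CFR; already in the FOB price and stays in the CFR price.
From FOB to CFR, the seller additionally bears: freight.
CFR price = 86523.35 + 2225.31 = 88748.66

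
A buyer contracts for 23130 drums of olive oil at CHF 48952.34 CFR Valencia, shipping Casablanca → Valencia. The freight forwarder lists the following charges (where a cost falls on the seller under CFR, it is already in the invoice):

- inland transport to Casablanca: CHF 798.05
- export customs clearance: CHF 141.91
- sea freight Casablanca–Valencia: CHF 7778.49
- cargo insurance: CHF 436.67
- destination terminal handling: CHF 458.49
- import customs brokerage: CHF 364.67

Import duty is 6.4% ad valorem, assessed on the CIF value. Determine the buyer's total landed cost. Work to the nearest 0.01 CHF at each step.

Total landed cost: CHF 53373.07

CFR: the seller pays costs through ocean freight to the destination port, but not insurance.
Already in the invoice (seller's account under CFR): inland to port, export clearance, freight — exclude.
CIF value = CFR price + insurance = 48952.34 + 436.67 = 49389.01
Import duty = 49389.01 × 6.4% = 3160.90
Buyer bears: insurance 436.67 + destination terminal 458.49 + brokerage 364.67 + duty 3160.90 = 4420.73
Landed cost = invoice 48952.34 + 4420.73 = 53373.07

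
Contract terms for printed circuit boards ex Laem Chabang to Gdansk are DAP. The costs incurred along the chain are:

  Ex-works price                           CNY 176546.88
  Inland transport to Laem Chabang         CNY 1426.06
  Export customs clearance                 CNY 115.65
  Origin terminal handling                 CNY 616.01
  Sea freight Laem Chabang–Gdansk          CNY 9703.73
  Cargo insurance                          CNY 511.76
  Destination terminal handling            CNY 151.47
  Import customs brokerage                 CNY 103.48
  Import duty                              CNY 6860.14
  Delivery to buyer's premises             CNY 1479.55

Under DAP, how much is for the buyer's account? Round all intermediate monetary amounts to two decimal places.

DAP: the seller bears all costs to the named destination except import duty and clearance.
Seller's account: goods 176546.88 + inland to port 1426.06 + export clearance 115.65 + origin terminal 616.01 + freight 9703.73 + insurance 511.76 + destination terminal 151.47 + delivery 1479.55 = 190551.11
Buyer's account: brokerage 103.48 + duty 6860.14 = 6963.62

Buyer's account: CNY 6963.62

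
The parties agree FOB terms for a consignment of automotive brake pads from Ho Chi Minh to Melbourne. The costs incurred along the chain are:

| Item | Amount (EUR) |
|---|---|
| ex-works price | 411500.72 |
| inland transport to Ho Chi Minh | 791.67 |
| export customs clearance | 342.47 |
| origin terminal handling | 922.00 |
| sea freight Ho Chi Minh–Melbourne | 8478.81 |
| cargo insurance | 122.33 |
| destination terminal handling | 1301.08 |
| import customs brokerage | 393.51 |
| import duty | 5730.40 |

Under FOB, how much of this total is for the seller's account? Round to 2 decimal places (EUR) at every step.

FOB: the seller bears costs until goods are on board at the origin port; the buyer bears freight, insurance and all costs thereafter.
Seller's account: goods 411500.72 + inland to port 791.67 + export clearance 342.47 + origin terminal 922.00 = 413556.86
Buyer's account: freight 8478.81 + insurance 122.33 + destination terminal 1301.08 + brokerage 393.51 + duty 5730.40 = 16026.13

Seller's account: EUR 413556.86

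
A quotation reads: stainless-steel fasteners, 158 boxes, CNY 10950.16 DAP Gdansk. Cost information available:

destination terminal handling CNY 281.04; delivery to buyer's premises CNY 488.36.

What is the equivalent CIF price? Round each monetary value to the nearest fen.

CIF price: CNY 10180.76

From DAP to CIF, the seller no longer bears: destination terminal, delivery.
CIF price = 10950.16 − 281.04 − 488.36 = 10180.76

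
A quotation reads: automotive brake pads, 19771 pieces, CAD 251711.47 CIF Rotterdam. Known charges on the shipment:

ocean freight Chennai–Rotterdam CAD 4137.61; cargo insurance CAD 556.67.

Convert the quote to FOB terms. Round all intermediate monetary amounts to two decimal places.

FOB price: CAD 247017.19

From CIF to FOB, the seller no longer bears: freight, insurance.
FOB price = 251711.47 − 4137.61 − 556.67 = 247017.19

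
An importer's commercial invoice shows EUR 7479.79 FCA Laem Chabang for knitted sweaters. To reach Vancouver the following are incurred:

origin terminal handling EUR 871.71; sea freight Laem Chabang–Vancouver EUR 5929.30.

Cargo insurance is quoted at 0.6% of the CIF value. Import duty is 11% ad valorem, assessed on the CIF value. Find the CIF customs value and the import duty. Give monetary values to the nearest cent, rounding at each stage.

CIF value: EUR 14367.00; import duty: EUR 1580.37

Let C be the CIF value. C = FCA price + pre-shipment costs + freight + 0.6% × C
C − 0.6% × C = 7479.79 + 871.71 + 5929.30
0.994 × C = 14280.80
C = 14280.80 / 0.994 = 14367.00
Insurance premium = 0.6% × 14367.00 = 86.20
Import duty = 14367.00 × 11% = 1580.37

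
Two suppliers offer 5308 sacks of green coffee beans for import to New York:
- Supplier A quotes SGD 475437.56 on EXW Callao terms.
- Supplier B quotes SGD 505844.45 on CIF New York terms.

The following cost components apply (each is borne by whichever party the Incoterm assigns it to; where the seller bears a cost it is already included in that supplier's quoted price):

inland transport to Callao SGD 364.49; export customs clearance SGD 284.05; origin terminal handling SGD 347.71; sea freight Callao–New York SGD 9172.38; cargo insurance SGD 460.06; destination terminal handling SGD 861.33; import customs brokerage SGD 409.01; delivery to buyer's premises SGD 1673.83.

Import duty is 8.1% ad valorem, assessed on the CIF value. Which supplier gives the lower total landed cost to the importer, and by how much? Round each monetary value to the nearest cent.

Supplier A (EXW):
CIF value = EXW price + inland to port + export clearance + origin terminal + freight + insurance = 475437.56 + 364.49 + 284.05 + 347.71 + 9172.38 + 460.06 = 486066.25
Import duty = 486066.25 × 8.1% = 39371.37
Buyer bears (A): 364.49 + 284.05 + 347.71 + 9172.38 + 460.06 + 861.33 + 409.01 + 1673.83 = 13572.86
Landed cost (A) = invoice 475437.56 + 13572.86 + duty 39371.37 = 528381.79
Supplier B (CIF):
The CIF price already equals the CIF value: 505844.45
Import duty = 505844.45 × 8.1% = 40973.40
Buyer bears (B): 861.33 + 409.01 + 1673.83 = 2944.17
Landed cost (B) = invoice 505844.45 + 2944.17 + duty 40973.40 = 549762.02
Difference = |528381.79 − 549762.02| = 21380.23

Supplier A is cheaper by SGD 21380.23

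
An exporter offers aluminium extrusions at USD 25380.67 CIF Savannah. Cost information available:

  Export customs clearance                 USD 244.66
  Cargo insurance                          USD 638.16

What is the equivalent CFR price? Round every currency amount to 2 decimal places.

Not relevant to the conversion: export clearance — on the seller under both CIF and CFR; already in the CIF price and stays in the CFR price.
From CIF to CFR, the seller no longer bears: insurance.
CFR price = 25380.67 − 638.16 = 24742.51

CFR price: USD 24742.51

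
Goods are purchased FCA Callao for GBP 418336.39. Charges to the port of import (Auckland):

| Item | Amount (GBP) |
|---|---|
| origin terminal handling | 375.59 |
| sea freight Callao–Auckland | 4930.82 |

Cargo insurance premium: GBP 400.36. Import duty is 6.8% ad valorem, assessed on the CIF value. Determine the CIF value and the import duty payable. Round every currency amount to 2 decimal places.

CIF value: GBP 424043.16; import duty: GBP 28834.93

CIF = FCA price + pre-shipment costs + freight + insurance
CIF = 418336.39 + 375.59 + 4930.82 + 400.36 = 424043.16
Import duty = 424043.16 × 6.8% = 28834.93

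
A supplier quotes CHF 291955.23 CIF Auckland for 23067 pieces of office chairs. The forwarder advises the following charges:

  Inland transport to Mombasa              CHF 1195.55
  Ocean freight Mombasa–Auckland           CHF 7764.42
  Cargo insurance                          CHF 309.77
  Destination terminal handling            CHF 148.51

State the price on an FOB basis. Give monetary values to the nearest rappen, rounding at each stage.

FOB price: CHF 283881.04

Not relevant to the conversion: inland to port — on the seller under both CIF and FOB; already in the CIF price and stays in the FOB price. destination terminal — on the buyer under both terms; not part of either seller's price.
From CIF to FOB, the seller no longer bears: freight, insurance.
FOB price = 291955.23 − 7764.42 − 309.77 = 283881.04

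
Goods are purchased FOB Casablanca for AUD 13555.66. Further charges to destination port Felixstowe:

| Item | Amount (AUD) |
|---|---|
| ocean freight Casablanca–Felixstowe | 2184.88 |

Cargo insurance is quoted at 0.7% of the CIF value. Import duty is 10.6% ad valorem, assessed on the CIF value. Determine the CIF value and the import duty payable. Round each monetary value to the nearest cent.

Let C be the CIF value. C = FOB price + freight + 0.7% × C
C − 0.7% × C = 13555.66 + 2184.88
0.993 × C = 15740.54
C = 15740.54 / 0.993 = 15851.50
Insurance premium = 0.7% × 15851.50 = 110.96
Import duty = 15851.50 × 10.6% = 1680.26

CIF value: AUD 15851.50; import duty: AUD 1680.26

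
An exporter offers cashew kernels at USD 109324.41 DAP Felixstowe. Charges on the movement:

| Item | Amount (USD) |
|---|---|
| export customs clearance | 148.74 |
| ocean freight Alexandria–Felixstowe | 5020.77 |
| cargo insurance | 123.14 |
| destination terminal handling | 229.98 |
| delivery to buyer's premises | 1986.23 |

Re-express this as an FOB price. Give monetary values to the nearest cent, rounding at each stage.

FOB price: USD 101964.29

Not relevant to the conversion: export clearance — on the seller under both DAP and FOB; already in the DAP price and stays in the FOB price.
From DAP to FOB, the seller no longer bears: freight, insurance, destination terminal, delivery.
FOB price = 109324.41 − 5020.77 − 123.14 − 229.98 − 1986.23 = 101964.29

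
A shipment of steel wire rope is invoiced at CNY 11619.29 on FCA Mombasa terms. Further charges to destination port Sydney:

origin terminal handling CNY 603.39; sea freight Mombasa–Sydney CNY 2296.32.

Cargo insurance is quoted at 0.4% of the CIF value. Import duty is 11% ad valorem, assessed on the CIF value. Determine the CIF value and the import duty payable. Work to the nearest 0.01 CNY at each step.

Let C be the CIF value. C = FCA price + pre-shipment costs + freight + 0.4% × C
C − 0.4% × C = 11619.29 + 603.39 + 2296.32
0.996 × C = 14519.00
C = 14519.00 / 0.996 = 14577.31
Insurance premium = 0.4% × 14577.31 = 58.31
Import duty = 14577.31 × 11% = 1603.50

CIF value: CNY 14577.31; import duty: CNY 1603.50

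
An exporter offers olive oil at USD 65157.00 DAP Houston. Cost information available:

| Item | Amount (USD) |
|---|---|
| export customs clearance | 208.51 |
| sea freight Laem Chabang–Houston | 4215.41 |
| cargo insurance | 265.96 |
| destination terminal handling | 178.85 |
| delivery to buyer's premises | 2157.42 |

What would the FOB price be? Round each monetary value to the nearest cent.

FOB price: USD 58339.36

Not relevant to the conversion: export clearance — on the seller under both DAP and FOB; already in the DAP price and stays in the FOB price.
From DAP to FOB, the seller no longer bears: freight, insurance, destination terminal, delivery.
FOB price = 65157.00 − 4215.41 − 265.96 − 178.85 − 2157.42 = 58339.36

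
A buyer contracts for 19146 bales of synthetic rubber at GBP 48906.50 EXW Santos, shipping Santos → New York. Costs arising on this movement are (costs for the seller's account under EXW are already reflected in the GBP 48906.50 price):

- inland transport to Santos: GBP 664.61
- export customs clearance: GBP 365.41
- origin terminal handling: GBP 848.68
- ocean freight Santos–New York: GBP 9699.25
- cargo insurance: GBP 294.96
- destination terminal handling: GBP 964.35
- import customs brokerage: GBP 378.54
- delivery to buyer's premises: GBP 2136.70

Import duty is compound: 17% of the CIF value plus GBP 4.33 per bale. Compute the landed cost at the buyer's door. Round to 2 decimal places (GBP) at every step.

Total landed cost: GBP 157493.68

EXW: the seller makes goods available at their premises; the buyer bears all onward costs.
CIF value = EXW price + inland to port + export clearance + origin terminal + freight + insurance = 48906.50 + 664.61 + 365.41 + 848.68 + 9699.25 + 294.96 = 60779.41
Ad valorem component: 60779.41 × 17% = 10332.50
Specific component: 19146 × 4.33 = 82902.18
Import duty = 10332.50 + 82902.18 = 93234.68
Buyer bears: inland to port 664.61 + export clearance 365.41 + origin terminal 848.68 + freight 9699.25 + insurance 294.96 + destination terminal 964.35 + brokerage 378.54 + delivery 2136.70 + duty 93234.68 = 108587.18
Landed cost = invoice 48906.50 + 108587.18 = 157493.68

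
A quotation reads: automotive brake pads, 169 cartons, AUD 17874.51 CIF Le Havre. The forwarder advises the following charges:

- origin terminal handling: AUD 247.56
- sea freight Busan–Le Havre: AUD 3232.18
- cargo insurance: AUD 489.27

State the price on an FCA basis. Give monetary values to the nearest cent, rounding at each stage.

From CIF to FCA, the seller no longer bears: origin terminal, freight, insurance.
FCA price = 17874.51 − 247.56 − 3232.18 − 489.27 = 13905.50

FCA price: AUD 13905.50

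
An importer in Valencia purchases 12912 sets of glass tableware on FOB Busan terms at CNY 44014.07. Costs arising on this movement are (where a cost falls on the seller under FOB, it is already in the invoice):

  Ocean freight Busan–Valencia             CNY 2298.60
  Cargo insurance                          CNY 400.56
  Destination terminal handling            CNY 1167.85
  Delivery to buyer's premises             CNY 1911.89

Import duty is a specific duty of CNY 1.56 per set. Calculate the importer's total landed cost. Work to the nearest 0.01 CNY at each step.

Total landed cost: CNY 69935.69

FOB: the seller bears costs until goods are on board at the origin port; the buyer bears freight, insurance and all costs thereafter.
CIF value = FOB price + freight + insurance = 44014.07 + 2298.60 + 400.56 = 46713.23
Import duty = 12912 × 1.56 = 20142.72
Buyer bears: freight 2298.60 + insurance 400.56 + destination terminal 1167.85 + delivery 1911.89 + duty 20142.72 = 25921.62
Landed cost = invoice 44014.07 + 25921.62 = 69935.69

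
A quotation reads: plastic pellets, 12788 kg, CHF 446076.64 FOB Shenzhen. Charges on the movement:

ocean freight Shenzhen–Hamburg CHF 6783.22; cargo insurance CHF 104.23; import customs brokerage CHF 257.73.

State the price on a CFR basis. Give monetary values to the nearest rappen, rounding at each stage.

Not relevant to the conversion: brokerage, insurance — on the buyer under both terms; not part of either seller's price.
From FOB to CFR, the seller additionally bears: freight.
CFR price = 446076.64 + 6783.22 = 452859.86

CFR price: CHF 452859.86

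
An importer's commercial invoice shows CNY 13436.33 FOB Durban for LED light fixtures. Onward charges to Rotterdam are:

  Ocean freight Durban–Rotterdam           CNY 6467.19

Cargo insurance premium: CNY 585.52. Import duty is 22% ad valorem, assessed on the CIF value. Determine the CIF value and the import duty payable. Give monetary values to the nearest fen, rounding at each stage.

CIF = FOB price + freight + insurance
CIF = 13436.33 + 6467.19 + 585.52 = 20489.04
Import duty = 20489.04 × 22% = 4507.59

CIF value: CNY 20489.04; import duty: CNY 4507.59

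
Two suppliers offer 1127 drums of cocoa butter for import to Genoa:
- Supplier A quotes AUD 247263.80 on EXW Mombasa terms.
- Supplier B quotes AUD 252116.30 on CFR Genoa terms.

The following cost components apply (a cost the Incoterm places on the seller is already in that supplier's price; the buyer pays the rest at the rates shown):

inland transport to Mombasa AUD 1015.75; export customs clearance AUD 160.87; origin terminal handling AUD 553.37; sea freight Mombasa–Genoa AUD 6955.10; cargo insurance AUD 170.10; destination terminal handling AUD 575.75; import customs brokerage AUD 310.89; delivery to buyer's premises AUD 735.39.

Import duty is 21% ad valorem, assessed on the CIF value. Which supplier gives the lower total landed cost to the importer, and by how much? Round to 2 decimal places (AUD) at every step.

Supplier B is cheaper by AUD 4637.44

Supplier A (EXW):
CIF value = EXW price + inland to port + export clearance + origin terminal + freight + insurance = 247263.80 + 1015.75 + 160.87 + 553.37 + 6955.10 + 170.10 = 256118.99
Import duty = 256118.99 × 21% = 53784.99
Buyer bears (A): 1015.75 + 160.87 + 553.37 + 6955.10 + 170.10 + 575.75 + 310.89 + 735.39 = 10477.22
Landed cost (A) = invoice 247263.80 + 10477.22 + duty 53784.99 = 311526.01
Supplier B (CFR):
CIF value = CFR price + insurance = 252116.30 + 170.10 = 252286.40
Import duty = 252286.40 × 21% = 52980.14
Buyer bears (B): 170.10 + 575.75 + 310.89 + 735.39 = 1792.13
Landed cost (B) = invoice 252116.30 + 1792.13 + duty 52980.14 = 306888.57
Difference = |311526.01 − 306888.57| = 4637.44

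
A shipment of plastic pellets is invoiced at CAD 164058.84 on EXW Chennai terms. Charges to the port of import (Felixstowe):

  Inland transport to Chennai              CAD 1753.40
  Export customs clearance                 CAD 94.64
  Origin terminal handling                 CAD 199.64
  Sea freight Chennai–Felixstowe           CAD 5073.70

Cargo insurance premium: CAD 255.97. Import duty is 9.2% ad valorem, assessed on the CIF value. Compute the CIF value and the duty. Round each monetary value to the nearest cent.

CIF value: CAD 171436.19; import duty: CAD 15772.13

CIF = EXW price + pre-shipment costs + freight + insurance
CIF = 164058.84 + 1753.40 + 94.64 + 199.64 + 5073.70 + 255.97 = 171436.19
Import duty = 171436.19 × 9.2% = 15772.13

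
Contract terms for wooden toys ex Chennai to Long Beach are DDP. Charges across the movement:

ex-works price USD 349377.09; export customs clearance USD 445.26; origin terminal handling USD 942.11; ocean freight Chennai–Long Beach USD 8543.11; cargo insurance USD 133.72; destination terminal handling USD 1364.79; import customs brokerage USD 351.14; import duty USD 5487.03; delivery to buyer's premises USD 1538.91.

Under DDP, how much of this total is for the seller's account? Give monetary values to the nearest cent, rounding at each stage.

Seller's account: USD 368183.16

DDP: the seller bears all costs including import duty.
Seller's account: goods 349377.09 + export clearance 445.26 + origin terminal 942.11 + freight 8543.11 + insurance 133.72 + destination terminal 1364.79 + brokerage 351.14 + duty 5487.03 + delivery 1538.91 = 368183.16
Buyer's account: 0.00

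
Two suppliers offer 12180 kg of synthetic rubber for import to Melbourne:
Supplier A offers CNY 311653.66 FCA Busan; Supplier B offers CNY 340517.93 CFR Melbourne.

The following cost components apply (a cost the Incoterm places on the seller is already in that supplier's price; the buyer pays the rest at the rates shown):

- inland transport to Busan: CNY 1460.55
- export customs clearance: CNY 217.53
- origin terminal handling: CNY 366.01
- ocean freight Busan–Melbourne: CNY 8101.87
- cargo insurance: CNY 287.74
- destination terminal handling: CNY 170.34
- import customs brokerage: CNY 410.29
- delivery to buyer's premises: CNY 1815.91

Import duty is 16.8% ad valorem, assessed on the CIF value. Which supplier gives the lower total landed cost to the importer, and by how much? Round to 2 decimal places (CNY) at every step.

Supplier A is cheaper by CNY 23822.98

Supplier A (FCA):
CIF value = FCA price + origin terminal + freight + insurance = 311653.66 + 366.01 + 8101.87 + 287.74 = 320409.28
Import duty = 320409.28 × 16.8% = 53828.76
Buyer bears (A): 366.01 + 8101.87 + 287.74 + 170.34 + 410.29 + 1815.91 = 11152.16
Landed cost (A) = invoice 311653.66 + 11152.16 + duty 53828.76 = 376634.58
Supplier B (CFR):
CIF value = CFR price + insurance = 340517.93 + 287.74 = 340805.67
Import duty = 340805.67 × 16.8% = 57255.35
Buyer bears (B): 287.74 + 170.34 + 410.29 + 1815.91 = 2684.28
Landed cost (B) = invoice 340517.93 + 2684.28 + duty 57255.35 = 400457.56
Difference = |376634.58 − 400457.56| = 23822.98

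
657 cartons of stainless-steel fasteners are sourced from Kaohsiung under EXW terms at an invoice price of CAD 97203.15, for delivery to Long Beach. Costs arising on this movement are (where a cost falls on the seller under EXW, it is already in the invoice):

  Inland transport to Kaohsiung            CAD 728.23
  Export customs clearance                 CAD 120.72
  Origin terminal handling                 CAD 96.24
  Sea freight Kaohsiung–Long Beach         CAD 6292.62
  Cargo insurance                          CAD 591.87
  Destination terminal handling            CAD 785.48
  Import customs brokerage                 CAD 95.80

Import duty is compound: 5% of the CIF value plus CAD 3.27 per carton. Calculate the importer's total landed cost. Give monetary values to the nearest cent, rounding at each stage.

EXW: the seller makes goods available at their premises; the buyer bears all onward costs.
CIF value = EXW price + inland to port + export clearance + origin terminal + freight + insurance = 97203.15 + 728.23 + 120.72 + 96.24 + 6292.62 + 591.87 = 105032.83
Ad valorem component: 105032.83 × 5% = 5251.64
Specific component: 657 × 3.27 = 2148.39
Import duty = 5251.64 + 2148.39 = 7400.03
Buyer bears: inland to port 728.23 + export clearance 120.72 + origin terminal 96.24 + freight 6292.62 + insurance 591.87 + destination terminal 785.48 + brokerage 95.80 + duty 7400.03 = 16110.99
Landed cost = invoice 97203.15 + 16110.99 = 113314.14

Total landed cost: CAD 113314.14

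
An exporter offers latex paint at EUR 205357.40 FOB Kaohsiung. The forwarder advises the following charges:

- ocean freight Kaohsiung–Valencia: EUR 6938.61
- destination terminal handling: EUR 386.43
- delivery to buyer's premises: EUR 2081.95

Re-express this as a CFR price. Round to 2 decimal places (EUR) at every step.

Not relevant to the conversion: delivery, destination terminal — on the buyer under both terms; not part of either seller's price.
From FOB to CFR, the seller additionally bears: freight.
CFR price = 205357.40 + 6938.61 = 212296.01

CFR price: EUR 212296.01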